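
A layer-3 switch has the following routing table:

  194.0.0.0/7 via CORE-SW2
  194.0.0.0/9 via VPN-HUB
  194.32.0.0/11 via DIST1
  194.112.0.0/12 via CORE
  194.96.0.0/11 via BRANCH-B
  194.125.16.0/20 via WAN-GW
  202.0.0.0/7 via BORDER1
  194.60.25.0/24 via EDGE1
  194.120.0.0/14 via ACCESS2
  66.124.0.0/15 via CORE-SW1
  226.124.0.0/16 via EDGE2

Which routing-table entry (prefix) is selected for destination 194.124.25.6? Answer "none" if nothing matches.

194.112.0.0/12

Entries matching 194.124.25.6:
  194.0.0.0/7 (194.0.0.0 - 195.255.255.255)
  194.0.0.0/9 (194.0.0.0 - 194.127.255.255)
  194.96.0.0/11 (194.96.0.0 - 194.127.255.255)
  194.112.0.0/12 (194.112.0.0 - 194.127.255.255)
Most specific is 194.112.0.0/12.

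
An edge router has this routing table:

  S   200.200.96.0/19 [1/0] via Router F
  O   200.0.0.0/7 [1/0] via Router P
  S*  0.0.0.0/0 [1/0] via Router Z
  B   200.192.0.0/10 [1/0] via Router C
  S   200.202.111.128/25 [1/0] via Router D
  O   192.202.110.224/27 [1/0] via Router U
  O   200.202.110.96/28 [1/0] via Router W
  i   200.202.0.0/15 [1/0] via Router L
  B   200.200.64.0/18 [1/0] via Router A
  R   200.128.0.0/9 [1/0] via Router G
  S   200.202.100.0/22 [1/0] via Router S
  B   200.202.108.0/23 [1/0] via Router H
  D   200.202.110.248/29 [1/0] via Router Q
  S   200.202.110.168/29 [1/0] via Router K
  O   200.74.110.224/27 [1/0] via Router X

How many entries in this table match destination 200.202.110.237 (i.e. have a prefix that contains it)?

5

Prefixes containing 200.202.110.237:
  0.0.0.0/0 (default, matches everything)
  200.0.0.0/7 (200.0.0.0 - 201.255.255.255)
  200.128.0.0/9 (200.128.0.0 - 200.255.255.255)
  200.192.0.0/10 (200.192.0.0 - 200.255.255.255)
  200.202.0.0/15 (200.202.0.0 - 200.203.255.255)
Total matching entries: 5.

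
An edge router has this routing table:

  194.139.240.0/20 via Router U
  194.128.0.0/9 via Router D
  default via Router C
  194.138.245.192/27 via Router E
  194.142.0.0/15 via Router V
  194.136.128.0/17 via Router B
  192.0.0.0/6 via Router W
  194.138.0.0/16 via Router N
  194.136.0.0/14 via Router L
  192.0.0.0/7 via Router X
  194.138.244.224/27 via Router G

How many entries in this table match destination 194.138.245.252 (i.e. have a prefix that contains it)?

5

Prefixes containing 194.138.245.252:
  0.0.0.0/0 (default, matches everything)
  192.0.0.0/6 (192.0.0.0 - 195.255.255.255)
  194.128.0.0/9 (194.128.0.0 - 194.255.255.255)
  194.136.0.0/14 (194.136.0.0 - 194.139.255.255)
  194.138.0.0/16 (194.138.0.0 - 194.138.255.255)
Total matching entries: 5.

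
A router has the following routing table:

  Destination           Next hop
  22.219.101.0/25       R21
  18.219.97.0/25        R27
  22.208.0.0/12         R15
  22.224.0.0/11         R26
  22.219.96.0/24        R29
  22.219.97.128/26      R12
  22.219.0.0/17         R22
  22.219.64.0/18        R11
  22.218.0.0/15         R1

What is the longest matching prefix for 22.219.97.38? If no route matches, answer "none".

Entries matching 22.219.97.38:
  22.208.0.0/12 (22.208.0.0 - 22.223.255.255)
  22.218.0.0/15 (22.218.0.0 - 22.219.255.255)
  22.219.0.0/17 (22.219.0.0 - 22.219.127.255)
  22.219.64.0/18 (22.219.64.0 - 22.219.127.255)
Most specific is 22.219.64.0/18.

22.219.64.0/18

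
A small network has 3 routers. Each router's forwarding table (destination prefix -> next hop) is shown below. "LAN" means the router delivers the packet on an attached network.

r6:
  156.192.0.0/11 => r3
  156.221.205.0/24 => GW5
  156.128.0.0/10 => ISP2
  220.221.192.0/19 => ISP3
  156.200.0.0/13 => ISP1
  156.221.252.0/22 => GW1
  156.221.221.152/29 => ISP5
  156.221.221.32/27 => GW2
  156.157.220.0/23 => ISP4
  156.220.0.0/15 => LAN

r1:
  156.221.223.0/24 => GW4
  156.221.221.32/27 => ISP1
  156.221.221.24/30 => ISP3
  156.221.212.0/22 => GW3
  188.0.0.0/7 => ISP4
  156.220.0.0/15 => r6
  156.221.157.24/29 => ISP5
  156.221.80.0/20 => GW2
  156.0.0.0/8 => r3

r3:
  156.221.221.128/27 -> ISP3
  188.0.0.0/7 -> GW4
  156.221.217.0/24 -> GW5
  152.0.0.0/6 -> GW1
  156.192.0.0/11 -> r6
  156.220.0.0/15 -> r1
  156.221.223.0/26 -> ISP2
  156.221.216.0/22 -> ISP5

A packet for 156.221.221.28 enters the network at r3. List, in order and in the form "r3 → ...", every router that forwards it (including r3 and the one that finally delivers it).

r3 → r1 → r6

At r3: longest match for 156.221.221.28 is 156.220.0.0/15 -> r1
At r1: longest match for 156.221.221.28 is 156.220.0.0/15 -> r6
At r6: longest match for 156.221.221.28 is 156.220.0.0/15 -> LAN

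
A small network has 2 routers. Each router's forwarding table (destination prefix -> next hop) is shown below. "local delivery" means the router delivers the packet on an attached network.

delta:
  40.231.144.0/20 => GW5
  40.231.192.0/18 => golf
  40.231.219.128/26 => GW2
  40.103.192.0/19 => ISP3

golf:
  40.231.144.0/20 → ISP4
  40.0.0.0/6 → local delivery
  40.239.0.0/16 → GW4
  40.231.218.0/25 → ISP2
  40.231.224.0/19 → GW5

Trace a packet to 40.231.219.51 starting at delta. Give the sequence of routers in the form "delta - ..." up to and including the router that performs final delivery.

At delta: longest match for 40.231.219.51 is 40.231.192.0/18 -> golf
At golf: longest match for 40.231.219.51 is 40.0.0.0/6 -> local delivery

delta - golf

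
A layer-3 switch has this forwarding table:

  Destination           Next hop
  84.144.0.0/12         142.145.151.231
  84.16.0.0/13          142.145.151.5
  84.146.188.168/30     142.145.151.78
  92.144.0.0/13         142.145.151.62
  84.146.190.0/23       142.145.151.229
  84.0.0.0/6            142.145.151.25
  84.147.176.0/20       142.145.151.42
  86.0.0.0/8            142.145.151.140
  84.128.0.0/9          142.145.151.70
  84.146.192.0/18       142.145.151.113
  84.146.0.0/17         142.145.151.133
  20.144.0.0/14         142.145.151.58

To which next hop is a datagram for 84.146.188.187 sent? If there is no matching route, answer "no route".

142.145.151.231

Routes whose prefix contains 84.146.188.187:
  84.0.0.0/6 (84.0.0.0 - 87.255.255.255) -> 142.145.151.25
  84.128.0.0/9 (84.128.0.0 - 84.255.255.255) -> 142.145.151.70
  84.144.0.0/12 (84.144.0.0 - 84.159.255.255) -> 142.145.151.231
More-specific entries that do NOT match:
  84.146.188.168/30 (84.146.188.168 - 84.146.188.171) does not contain 84.146.188.187
  84.146.190.0/23 (84.146.190.0 - 84.146.191.255) does not contain 84.146.188.187
  84.147.176.0/20 (84.147.176.0 - 84.147.191.255) does not contain 84.146.188.187
  84.146.192.0/18 (84.146.192.0 - 84.146.255.255) does not contain 84.146.188.187
  84.146.0.0/17 (84.146.0.0 - 84.146.127.255) does not contain 84.146.188.187
  20.144.0.0/14 (20.144.0.0 - 20.147.255.255) does not contain 84.146.188.187
  84.16.0.0/13 (84.16.0.0 - 84.23.255.255) does not contain 84.146.188.187
  92.144.0.0/13 (92.144.0.0 - 92.151.255.255) does not contain 84.146.188.187
Longest matching prefix is /12 -> next hop 142.145.151.231.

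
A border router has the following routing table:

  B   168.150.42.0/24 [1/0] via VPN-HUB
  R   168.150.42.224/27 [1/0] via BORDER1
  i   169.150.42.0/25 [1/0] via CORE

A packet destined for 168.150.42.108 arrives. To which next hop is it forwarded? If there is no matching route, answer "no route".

VPN-HUB

Routes whose prefix contains 168.150.42.108:
  168.150.42.0/24 (168.150.42.0 - 168.150.42.255) -> VPN-HUB
More-specific entries that do NOT match:
  168.150.42.224/27 (168.150.42.224 - 168.150.42.255) does not contain 168.150.42.108
  169.150.42.0/25 (169.150.42.0 - 169.150.42.127) does not contain 168.150.42.108
Longest matching prefix is /24 -> next hop VPN-HUB.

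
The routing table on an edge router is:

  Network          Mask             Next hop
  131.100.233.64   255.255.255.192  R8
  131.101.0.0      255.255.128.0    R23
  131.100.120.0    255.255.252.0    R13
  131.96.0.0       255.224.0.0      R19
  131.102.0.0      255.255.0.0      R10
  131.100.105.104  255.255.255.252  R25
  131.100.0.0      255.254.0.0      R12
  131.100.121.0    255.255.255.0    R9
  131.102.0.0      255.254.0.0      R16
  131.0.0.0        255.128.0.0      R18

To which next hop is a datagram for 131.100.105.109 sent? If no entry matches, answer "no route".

R12

Routes whose prefix contains 131.100.105.109:
  131.0.0.0/9 (131.0.0.0 - 131.127.255.255) -> R18
  131.96.0.0/11 (131.96.0.0 - 131.127.255.255) -> R19
  131.100.0.0/15 (131.100.0.0 - 131.101.255.255) -> R12
More-specific entries that do NOT match:
  131.100.105.104/30 (131.100.105.104 - 131.100.105.107) does not contain 131.100.105.109
  131.100.233.64/26 (131.100.233.64 - 131.100.233.127) does not contain 131.100.105.109
  131.100.121.0/24 (131.100.121.0 - 131.100.121.255) does not contain 131.100.105.109
  131.100.120.0/22 (131.100.120.0 - 131.100.123.255) does not contain 131.100.105.109
  131.101.0.0/17 (131.101.0.0 - 131.101.127.255) does not contain 131.100.105.109
  131.102.0.0/16 (131.102.0.0 - 131.102.255.255) does not contain 131.100.105.109
Longest matching prefix is /15 -> next hop R12.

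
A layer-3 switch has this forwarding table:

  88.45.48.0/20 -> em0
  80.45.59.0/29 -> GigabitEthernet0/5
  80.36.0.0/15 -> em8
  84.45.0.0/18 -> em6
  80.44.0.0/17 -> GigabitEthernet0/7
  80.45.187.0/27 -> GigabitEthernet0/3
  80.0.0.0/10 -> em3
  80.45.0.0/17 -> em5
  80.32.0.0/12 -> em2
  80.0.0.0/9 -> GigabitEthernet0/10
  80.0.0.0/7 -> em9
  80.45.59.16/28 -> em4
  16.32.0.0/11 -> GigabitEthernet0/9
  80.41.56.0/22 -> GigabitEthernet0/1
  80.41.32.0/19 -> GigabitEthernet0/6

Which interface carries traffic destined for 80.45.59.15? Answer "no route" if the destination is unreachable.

Routes whose prefix contains 80.45.59.15:
  80.0.0.0/7 (80.0.0.0 - 81.255.255.255) -> em9
  80.0.0.0/9 (80.0.0.0 - 80.127.255.255) -> GigabitEthernet0/10
  80.0.0.0/10 (80.0.0.0 - 80.63.255.255) -> em3
  80.32.0.0/12 (80.32.0.0 - 80.47.255.255) -> em2
  80.45.0.0/17 (80.45.0.0 - 80.45.127.255) -> em5
More-specific entries that do NOT match:
  80.45.59.0/29 (80.45.59.0 - 80.45.59.7) does not contain 80.45.59.15
  80.45.59.16/28 (80.45.59.16 - 80.45.59.31) does not contain 80.45.59.15
  80.45.187.0/27 (80.45.187.0 - 80.45.187.31) does not contain 80.45.59.15
  80.41.56.0/22 (80.41.56.0 - 80.41.59.255) does not contain 80.45.59.15
  88.45.48.0/20 (88.45.48.0 - 88.45.63.255) does not contain 80.45.59.15
  80.41.32.0/19 (80.41.32.0 - 80.41.63.255) does not contain 80.45.59.15
  84.45.0.0/18 (84.45.0.0 - 84.45.63.255) does not contain 80.45.59.15
Longest matching prefix is /17 -> interface em5.

em5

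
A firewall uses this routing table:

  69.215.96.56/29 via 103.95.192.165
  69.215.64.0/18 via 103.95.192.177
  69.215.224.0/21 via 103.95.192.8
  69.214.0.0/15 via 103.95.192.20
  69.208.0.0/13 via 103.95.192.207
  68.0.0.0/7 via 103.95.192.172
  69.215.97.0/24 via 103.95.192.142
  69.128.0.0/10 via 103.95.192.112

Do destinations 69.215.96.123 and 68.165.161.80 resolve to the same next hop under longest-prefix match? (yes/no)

no

69.215.96.123: longest match 69.215.64.0/18 -> 103.95.192.177
68.165.161.80: longest match 68.0.0.0/7 -> 103.95.192.172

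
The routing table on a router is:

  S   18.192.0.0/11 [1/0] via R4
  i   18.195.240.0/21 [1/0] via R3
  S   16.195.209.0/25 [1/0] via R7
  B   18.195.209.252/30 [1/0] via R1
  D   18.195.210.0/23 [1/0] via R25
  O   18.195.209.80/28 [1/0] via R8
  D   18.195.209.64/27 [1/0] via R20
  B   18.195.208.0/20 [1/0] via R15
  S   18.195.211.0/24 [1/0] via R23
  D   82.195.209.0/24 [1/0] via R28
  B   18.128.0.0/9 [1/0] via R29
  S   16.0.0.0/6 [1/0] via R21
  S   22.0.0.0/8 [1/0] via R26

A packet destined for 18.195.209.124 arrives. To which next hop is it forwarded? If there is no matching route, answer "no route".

R15

Routes whose prefix contains 18.195.209.124:
  16.0.0.0/6 (16.0.0.0 - 19.255.255.255) -> R21
  18.128.0.0/9 (18.128.0.0 - 18.255.255.255) -> R29
  18.192.0.0/11 (18.192.0.0 - 18.223.255.255) -> R4
  18.195.208.0/20 (18.195.208.0 - 18.195.223.255) -> R15
More-specific entries that do NOT match:
  18.195.209.252/30 (18.195.209.252 - 18.195.209.255) does not contain 18.195.209.124
  18.195.209.80/28 (18.195.209.80 - 18.195.209.95) does not contain 18.195.209.124
  18.195.209.64/27 (18.195.209.64 - 18.195.209.95) does not contain 18.195.209.124
  16.195.209.0/25 (16.195.209.0 - 16.195.209.127) does not contain 18.195.209.124
  18.195.211.0/24 (18.195.211.0 - 18.195.211.255) does not contain 18.195.209.124
  82.195.209.0/24 (82.195.209.0 - 82.195.209.255) does not contain 18.195.209.124
  18.195.210.0/23 (18.195.210.0 - 18.195.211.255) does not contain 18.195.209.124
  18.195.240.0/21 (18.195.240.0 - 18.195.247.255) does not contain 18.195.209.124
Longest matching prefix is /20 -> next hop R15.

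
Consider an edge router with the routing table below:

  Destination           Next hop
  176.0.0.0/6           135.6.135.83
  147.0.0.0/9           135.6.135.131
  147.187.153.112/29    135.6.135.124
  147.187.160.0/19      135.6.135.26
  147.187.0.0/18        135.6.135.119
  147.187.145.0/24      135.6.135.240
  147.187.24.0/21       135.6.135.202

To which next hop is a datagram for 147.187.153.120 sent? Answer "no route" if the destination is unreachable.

No entry's prefix contains 147.187.153.120; there is no default route.

no route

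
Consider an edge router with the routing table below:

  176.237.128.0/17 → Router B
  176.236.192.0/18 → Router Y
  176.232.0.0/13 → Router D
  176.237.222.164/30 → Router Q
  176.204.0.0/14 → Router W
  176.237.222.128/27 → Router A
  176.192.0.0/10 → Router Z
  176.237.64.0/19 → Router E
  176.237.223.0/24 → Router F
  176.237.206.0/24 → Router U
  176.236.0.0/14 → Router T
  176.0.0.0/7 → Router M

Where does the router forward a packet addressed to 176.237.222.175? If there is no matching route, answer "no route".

Router B

Routes whose prefix contains 176.237.222.175:
  176.0.0.0/7 (176.0.0.0 - 177.255.255.255) -> Router M
  176.192.0.0/10 (176.192.0.0 - 176.255.255.255) -> Router Z
  176.232.0.0/13 (176.232.0.0 - 176.239.255.255) -> Router D
  176.236.0.0/14 (176.236.0.0 - 176.239.255.255) -> Router T
  176.237.128.0/17 (176.237.128.0 - 176.237.255.255) -> Router B
More-specific entries that do NOT match:
  176.237.222.164/30 (176.237.222.164 - 176.237.222.167) does not contain 176.237.222.175
  176.237.222.128/27 (176.237.222.128 - 176.237.222.159) does not contain 176.237.222.175
  176.237.223.0/24 (176.237.223.0 - 176.237.223.255) does not contain 176.237.222.175
  176.237.206.0/24 (176.237.206.0 - 176.237.206.255) does not contain 176.237.222.175
  176.237.64.0/19 (176.237.64.0 - 176.237.95.255) does not contain 176.237.222.175
  176.236.192.0/18 (176.236.192.0 - 176.236.255.255) does not contain 176.237.222.175
Longest matching prefix is /17 -> next hop Router B.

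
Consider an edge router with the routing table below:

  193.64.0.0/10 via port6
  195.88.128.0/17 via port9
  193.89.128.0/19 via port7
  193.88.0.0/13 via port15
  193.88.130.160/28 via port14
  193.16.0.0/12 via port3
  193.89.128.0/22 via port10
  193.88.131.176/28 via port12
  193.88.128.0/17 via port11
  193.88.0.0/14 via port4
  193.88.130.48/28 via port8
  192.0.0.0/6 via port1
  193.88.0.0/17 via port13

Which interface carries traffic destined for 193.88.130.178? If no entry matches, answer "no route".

port11

Routes whose prefix contains 193.88.130.178:
  192.0.0.0/6 (192.0.0.0 - 195.255.255.255) -> port1
  193.64.0.0/10 (193.64.0.0 - 193.127.255.255) -> port6
  193.88.0.0/13 (193.88.0.0 - 193.95.255.255) -> port15
  193.88.0.0/14 (193.88.0.0 - 193.91.255.255) -> port4
  193.88.128.0/17 (193.88.128.0 - 193.88.255.255) -> port11
More-specific entries that do NOT match:
  193.88.130.160/28 (193.88.130.160 - 193.88.130.175) does not contain 193.88.130.178
  193.88.131.176/28 (193.88.131.176 - 193.88.131.191) does not contain 193.88.130.178
  193.88.130.48/28 (193.88.130.48 - 193.88.130.63) does not contain 193.88.130.178
  193.89.128.0/22 (193.89.128.0 - 193.89.131.255) does not contain 193.88.130.178
  193.89.128.0/19 (193.89.128.0 - 193.89.159.255) does not contain 193.88.130.178
Longest matching prefix is /17 -> interface port11.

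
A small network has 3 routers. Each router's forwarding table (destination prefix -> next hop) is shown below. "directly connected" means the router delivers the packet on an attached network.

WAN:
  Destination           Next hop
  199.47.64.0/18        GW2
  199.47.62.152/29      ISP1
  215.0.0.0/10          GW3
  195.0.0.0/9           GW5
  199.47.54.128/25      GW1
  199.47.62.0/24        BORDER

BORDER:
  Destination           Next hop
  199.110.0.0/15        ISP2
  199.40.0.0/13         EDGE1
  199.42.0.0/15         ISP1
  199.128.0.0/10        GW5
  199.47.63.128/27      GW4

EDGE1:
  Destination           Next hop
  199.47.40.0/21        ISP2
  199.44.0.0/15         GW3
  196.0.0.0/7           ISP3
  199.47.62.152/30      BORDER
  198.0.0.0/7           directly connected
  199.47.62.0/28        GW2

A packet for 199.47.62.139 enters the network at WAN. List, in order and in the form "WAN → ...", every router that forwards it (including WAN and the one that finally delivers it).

WAN → BORDER → EDGE1

At WAN: longest match for 199.47.62.139 is 199.47.62.0/24 -> BORDER
At BORDER: longest match for 199.47.62.139 is 199.40.0.0/13 -> EDGE1
At EDGE1: longest match for 199.47.62.139 is 198.0.0.0/7 -> directly connected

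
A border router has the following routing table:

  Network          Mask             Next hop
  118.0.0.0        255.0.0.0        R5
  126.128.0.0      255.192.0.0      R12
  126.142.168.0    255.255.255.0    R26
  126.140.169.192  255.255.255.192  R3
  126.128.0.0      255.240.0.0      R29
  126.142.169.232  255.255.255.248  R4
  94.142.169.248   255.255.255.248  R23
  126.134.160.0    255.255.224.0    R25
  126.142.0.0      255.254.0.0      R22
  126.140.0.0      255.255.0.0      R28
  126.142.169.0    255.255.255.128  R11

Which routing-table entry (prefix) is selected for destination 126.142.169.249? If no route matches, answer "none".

Entries matching 126.142.169.249:
  126.128.0.0/10 (126.128.0.0 - 126.191.255.255)
  126.128.0.0/12 (126.128.0.0 - 126.143.255.255)
  126.142.0.0/15 (126.142.0.0 - 126.143.255.255)
Most specific is 126.142.0.0/15.

126.142.0.0/15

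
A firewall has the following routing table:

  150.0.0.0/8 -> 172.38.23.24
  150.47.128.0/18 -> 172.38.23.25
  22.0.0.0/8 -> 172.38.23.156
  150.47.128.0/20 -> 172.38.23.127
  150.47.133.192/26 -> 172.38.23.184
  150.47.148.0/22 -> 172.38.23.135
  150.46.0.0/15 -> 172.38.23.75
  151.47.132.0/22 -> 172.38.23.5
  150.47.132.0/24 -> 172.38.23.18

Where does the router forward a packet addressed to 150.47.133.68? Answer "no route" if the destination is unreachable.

Routes whose prefix contains 150.47.133.68:
  150.0.0.0/8 (150.0.0.0 - 150.255.255.255) -> 172.38.23.24
  150.46.0.0/15 (150.46.0.0 - 150.47.255.255) -> 172.38.23.75
  150.47.128.0/18 (150.47.128.0 - 150.47.191.255) -> 172.38.23.25
  150.47.128.0/20 (150.47.128.0 - 150.47.143.255) -> 172.38.23.127
More-specific entries that do NOT match:
  150.47.133.192/26 (150.47.133.192 - 150.47.133.255) does not contain 150.47.133.68
  150.47.132.0/24 (150.47.132.0 - 150.47.132.255) does not contain 150.47.133.68
  150.47.148.0/22 (150.47.148.0 - 150.47.151.255) does not contain 150.47.133.68
  151.47.132.0/22 (151.47.132.0 - 151.47.135.255) does not contain 150.47.133.68
Longest matching prefix is /20 -> next hop 172.38.23.127.

172.38.23.127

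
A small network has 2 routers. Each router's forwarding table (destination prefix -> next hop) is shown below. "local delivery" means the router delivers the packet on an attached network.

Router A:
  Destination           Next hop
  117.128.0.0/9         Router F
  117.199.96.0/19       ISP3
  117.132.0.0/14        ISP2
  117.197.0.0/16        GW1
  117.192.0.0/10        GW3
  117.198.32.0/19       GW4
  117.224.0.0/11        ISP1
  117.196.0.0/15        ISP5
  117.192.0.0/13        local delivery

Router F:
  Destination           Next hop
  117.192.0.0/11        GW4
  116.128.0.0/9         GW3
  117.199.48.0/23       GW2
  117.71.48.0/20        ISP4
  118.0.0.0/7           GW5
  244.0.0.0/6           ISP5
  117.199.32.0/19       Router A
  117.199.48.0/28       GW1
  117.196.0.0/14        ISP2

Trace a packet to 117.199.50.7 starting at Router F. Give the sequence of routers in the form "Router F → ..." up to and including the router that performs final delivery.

At Router F: longest match for 117.199.50.7 is 117.199.32.0/19 -> Router A
At Router A: longest match for 117.199.50.7 is 117.192.0.0/13 -> local delivery

Router F → Router A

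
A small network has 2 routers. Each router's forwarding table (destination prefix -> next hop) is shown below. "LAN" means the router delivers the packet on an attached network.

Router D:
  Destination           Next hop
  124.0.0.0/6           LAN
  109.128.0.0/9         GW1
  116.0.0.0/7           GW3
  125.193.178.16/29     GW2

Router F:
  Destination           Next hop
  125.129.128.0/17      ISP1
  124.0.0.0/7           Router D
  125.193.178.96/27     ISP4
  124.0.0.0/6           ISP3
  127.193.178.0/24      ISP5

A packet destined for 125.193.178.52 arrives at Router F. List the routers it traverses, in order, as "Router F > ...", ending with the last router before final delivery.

Router F > Router D

At Router F: longest match for 125.193.178.52 is 124.0.0.0/7 -> Router D
At Router D: longest match for 125.193.178.52 is 124.0.0.0/6 -> LAN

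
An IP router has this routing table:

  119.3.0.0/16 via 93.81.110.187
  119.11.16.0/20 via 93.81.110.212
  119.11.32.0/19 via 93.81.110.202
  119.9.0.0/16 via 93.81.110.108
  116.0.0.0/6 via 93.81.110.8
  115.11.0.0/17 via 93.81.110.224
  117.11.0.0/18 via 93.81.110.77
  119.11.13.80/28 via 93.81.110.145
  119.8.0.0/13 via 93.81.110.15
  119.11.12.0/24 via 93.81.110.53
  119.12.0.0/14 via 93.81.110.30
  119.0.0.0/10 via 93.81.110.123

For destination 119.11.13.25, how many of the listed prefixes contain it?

3

Prefixes containing 119.11.13.25:
  116.0.0.0/6 (116.0.0.0 - 119.255.255.255)
  119.0.0.0/10 (119.0.0.0 - 119.63.255.255)
  119.8.0.0/13 (119.8.0.0 - 119.15.255.255)
Total matching entries: 3.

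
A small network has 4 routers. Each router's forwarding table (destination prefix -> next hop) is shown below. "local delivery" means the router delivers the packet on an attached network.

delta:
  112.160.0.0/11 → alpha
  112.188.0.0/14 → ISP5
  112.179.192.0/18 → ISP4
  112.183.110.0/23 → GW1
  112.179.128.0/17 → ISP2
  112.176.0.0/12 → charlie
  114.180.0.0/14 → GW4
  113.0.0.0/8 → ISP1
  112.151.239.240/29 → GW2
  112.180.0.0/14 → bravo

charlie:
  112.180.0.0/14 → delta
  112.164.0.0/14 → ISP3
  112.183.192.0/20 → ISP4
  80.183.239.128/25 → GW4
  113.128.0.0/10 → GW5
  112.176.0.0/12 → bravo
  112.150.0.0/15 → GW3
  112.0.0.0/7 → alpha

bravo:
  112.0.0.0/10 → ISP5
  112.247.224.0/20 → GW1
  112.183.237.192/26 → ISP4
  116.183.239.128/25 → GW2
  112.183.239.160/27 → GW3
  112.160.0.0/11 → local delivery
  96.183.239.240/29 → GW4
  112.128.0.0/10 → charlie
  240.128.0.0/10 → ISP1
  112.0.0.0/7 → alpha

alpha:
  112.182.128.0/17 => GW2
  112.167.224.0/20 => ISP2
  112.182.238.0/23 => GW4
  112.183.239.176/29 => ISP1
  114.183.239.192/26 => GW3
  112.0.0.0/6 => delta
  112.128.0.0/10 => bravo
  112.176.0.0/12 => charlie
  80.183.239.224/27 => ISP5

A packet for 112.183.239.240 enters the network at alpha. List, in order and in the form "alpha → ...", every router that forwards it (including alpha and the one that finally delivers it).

At alpha: longest match for 112.183.239.240 is 112.176.0.0/12 -> charlie
At charlie: longest match for 112.183.239.240 is 112.180.0.0/14 -> delta
At delta: longest match for 112.183.239.240 is 112.180.0.0/14 -> bravo
At bravo: longest match for 112.183.239.240 is 112.160.0.0/11 -> local delivery

alpha → charlie → delta → bravo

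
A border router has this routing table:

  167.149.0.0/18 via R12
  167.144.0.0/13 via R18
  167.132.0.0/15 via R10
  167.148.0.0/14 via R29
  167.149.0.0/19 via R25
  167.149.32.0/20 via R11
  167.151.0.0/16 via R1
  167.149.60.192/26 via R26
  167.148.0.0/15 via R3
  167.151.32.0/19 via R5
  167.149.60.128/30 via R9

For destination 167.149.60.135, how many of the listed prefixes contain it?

4

Prefixes containing 167.149.60.135:
  167.144.0.0/13 (167.144.0.0 - 167.151.255.255)
  167.148.0.0/14 (167.148.0.0 - 167.151.255.255)
  167.148.0.0/15 (167.148.0.0 - 167.149.255.255)
  167.149.0.0/18 (167.149.0.0 - 167.149.63.255)
Total matching entries: 4.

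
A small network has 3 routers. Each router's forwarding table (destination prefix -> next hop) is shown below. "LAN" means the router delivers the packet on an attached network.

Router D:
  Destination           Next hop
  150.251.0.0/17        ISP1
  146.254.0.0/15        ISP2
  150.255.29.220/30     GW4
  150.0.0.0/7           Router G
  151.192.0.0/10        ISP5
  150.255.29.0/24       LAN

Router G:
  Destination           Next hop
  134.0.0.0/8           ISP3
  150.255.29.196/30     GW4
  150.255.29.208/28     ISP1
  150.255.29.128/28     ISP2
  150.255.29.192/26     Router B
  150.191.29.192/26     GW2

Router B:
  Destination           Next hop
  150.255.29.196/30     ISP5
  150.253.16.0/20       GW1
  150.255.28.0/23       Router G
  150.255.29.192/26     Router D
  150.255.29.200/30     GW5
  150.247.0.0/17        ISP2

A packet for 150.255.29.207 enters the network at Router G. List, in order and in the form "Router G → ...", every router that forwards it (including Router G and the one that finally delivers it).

Router G → Router B → Router D

At Router G: longest match for 150.255.29.207 is 150.255.29.192/26 -> Router B
At Router B: longest match for 150.255.29.207 is 150.255.29.192/26 -> Router D
At Router D: longest match for 150.255.29.207 is 150.255.29.0/24 -> LAN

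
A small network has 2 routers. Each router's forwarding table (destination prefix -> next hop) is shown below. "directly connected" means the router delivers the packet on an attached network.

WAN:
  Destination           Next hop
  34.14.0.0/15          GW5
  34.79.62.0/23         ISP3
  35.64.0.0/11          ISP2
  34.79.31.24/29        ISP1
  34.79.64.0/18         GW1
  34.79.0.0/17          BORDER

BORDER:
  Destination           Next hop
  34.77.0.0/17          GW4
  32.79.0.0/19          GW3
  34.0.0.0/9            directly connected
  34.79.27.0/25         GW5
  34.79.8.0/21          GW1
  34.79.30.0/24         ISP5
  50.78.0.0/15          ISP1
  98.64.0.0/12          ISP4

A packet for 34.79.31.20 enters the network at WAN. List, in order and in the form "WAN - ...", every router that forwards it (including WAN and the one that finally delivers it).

WAN - BORDER

At WAN: longest match for 34.79.31.20 is 34.79.0.0/17 -> BORDER
At BORDER: longest match for 34.79.31.20 is 34.0.0.0/9 -> directly connected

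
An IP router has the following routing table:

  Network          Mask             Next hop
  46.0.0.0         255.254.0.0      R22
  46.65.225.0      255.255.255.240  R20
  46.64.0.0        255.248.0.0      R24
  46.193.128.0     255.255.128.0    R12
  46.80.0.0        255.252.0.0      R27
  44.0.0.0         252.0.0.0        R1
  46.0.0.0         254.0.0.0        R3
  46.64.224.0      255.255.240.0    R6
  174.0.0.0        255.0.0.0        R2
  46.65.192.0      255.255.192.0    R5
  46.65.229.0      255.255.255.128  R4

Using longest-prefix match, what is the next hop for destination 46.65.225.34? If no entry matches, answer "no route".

R5

Routes whose prefix contains 46.65.225.34:
  44.0.0.0/6 (44.0.0.0 - 47.255.255.255) -> R1
  46.0.0.0/7 (46.0.0.0 - 47.255.255.255) -> R3
  46.64.0.0/13 (46.64.0.0 - 46.71.255.255) -> R24
  46.65.192.0/18 (46.65.192.0 - 46.65.255.255) -> R5
More-specific entries that do NOT match:
  46.65.225.0/28 (46.65.225.0 - 46.65.225.15) does not contain 46.65.225.34
  46.65.229.0/25 (46.65.229.0 - 46.65.229.127) does not contain 46.65.225.34
  46.64.224.0/20 (46.64.224.0 - 46.64.239.255) does not contain 46.65.225.34
Longest matching prefix is /18 -> next hop R5.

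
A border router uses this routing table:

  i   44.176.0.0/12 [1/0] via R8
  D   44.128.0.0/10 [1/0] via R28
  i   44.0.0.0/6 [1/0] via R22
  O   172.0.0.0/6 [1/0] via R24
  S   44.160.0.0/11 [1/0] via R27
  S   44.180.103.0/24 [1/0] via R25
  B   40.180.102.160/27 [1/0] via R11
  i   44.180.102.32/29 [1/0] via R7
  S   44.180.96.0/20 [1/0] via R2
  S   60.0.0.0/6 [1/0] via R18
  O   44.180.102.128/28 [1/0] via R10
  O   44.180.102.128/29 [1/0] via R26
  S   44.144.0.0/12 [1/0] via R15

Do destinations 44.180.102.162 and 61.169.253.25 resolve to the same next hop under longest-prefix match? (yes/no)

no

44.180.102.162: longest match 44.180.96.0/20 -> R2
61.169.253.25: longest match 60.0.0.0/6 -> R18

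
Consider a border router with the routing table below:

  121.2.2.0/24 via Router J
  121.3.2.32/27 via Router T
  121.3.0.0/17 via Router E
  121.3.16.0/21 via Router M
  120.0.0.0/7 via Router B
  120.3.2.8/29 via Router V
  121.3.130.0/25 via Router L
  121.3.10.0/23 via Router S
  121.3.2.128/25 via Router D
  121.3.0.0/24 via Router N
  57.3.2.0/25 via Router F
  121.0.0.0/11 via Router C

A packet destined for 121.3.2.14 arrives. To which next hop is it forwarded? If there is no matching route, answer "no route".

Routes whose prefix contains 121.3.2.14:
  120.0.0.0/7 (120.0.0.0 - 121.255.255.255) -> Router B
  121.0.0.0/11 (121.0.0.0 - 121.31.255.255) -> Router C
  121.3.0.0/17 (121.3.0.0 - 121.3.127.255) -> Router E
More-specific entries that do NOT match:
  120.3.2.8/29 (120.3.2.8 - 120.3.2.15) does not contain 121.3.2.14
  121.3.2.32/27 (121.3.2.32 - 121.3.2.63) does not contain 121.3.2.14
  121.3.130.0/25 (121.3.130.0 - 121.3.130.127) does not contain 121.3.2.14
  121.3.2.128/25 (121.3.2.128 - 121.3.2.255) does not contain 121.3.2.14
  57.3.2.0/25 (57.3.2.0 - 57.3.2.127) does not contain 121.3.2.14
  121.2.2.0/24 (121.2.2.0 - 121.2.2.255) does not contain 121.3.2.14
  121.3.0.0/24 (121.3.0.0 - 121.3.0.255) does not contain 121.3.2.14
  121.3.10.0/23 (121.3.10.0 - 121.3.11.255) does not contain 121.3.2.14
  121.3.16.0/21 (121.3.16.0 - 121.3.23.255) does not contain 121.3.2.14
Longest matching prefix is /17 -> next hop Router E.

Router E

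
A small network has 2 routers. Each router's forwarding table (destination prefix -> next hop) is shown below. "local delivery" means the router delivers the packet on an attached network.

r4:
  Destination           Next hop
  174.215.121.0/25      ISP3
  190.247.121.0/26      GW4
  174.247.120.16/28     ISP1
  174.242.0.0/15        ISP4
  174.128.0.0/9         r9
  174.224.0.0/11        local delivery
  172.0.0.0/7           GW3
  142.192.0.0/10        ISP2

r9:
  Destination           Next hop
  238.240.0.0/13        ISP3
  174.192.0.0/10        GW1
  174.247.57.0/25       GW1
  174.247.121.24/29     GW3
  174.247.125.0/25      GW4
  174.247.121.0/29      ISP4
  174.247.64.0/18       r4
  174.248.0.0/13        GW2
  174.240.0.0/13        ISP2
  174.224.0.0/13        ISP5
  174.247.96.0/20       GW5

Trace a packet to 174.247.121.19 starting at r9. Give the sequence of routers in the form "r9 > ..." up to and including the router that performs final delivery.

At r9: longest match for 174.247.121.19 is 174.247.64.0/18 -> r4
At r4: longest match for 174.247.121.19 is 174.224.0.0/11 -> local delivery

r9 > r4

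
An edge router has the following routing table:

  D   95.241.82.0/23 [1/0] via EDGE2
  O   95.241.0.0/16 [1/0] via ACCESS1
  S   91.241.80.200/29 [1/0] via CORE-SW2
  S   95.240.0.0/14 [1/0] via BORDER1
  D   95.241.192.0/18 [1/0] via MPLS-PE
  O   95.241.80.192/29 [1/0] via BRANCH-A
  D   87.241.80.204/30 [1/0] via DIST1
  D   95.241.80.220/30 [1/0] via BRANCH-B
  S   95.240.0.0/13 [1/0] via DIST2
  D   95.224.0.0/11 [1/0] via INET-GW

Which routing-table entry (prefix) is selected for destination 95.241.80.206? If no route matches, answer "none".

95.241.0.0/16

Entries matching 95.241.80.206:
  95.224.0.0/11 (95.224.0.0 - 95.255.255.255)
  95.240.0.0/13 (95.240.0.0 - 95.247.255.255)
  95.240.0.0/14 (95.240.0.0 - 95.243.255.255)
  95.241.0.0/16 (95.241.0.0 - 95.241.255.255)
Most specific is 95.241.0.0/16.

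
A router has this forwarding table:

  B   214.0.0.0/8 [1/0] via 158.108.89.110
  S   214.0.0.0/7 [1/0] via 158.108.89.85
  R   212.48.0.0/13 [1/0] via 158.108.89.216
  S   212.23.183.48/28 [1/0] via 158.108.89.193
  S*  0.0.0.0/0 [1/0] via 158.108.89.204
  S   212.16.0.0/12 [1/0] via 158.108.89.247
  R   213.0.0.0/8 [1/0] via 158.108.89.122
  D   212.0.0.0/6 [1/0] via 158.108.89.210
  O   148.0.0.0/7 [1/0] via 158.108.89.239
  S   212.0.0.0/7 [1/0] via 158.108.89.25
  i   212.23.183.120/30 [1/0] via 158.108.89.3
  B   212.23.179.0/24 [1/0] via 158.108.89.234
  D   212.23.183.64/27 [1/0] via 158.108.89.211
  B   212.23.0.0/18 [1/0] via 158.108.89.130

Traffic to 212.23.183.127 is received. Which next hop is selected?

Routes whose prefix contains 212.23.183.127:
  0.0.0.0/0 (default, matches everything) -> 158.108.89.204
  212.0.0.0/6 (212.0.0.0 - 215.255.255.255) -> 158.108.89.210
  212.0.0.0/7 (212.0.0.0 - 213.255.255.255) -> 158.108.89.25
  212.16.0.0/12 (212.16.0.0 - 212.31.255.255) -> 158.108.89.247
More-specific entries that do NOT match:
  212.23.183.120/30 (212.23.183.120 - 212.23.183.123) does not contain 212.23.183.127
  212.23.183.48/28 (212.23.183.48 - 212.23.183.63) does not contain 212.23.183.127
  212.23.183.64/27 (212.23.183.64 - 212.23.183.95) does not contain 212.23.183.127
  212.23.179.0/24 (212.23.179.0 - 212.23.179.255) does not contain 212.23.183.127
  212.23.0.0/18 (212.23.0.0 - 212.23.63.255) does not contain 212.23.183.127
  212.48.0.0/13 (212.48.0.0 - 212.55.255.255) does not contain 212.23.183.127
Longest matching prefix is /12 -> next hop 158.108.89.247.

158.108.89.247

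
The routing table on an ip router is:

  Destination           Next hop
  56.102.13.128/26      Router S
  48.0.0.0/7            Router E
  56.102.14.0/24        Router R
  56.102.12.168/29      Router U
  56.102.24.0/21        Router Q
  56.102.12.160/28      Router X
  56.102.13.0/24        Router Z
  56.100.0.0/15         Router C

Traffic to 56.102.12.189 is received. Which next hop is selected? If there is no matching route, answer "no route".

No entry's prefix contains 56.102.12.189; there is no default route.

no route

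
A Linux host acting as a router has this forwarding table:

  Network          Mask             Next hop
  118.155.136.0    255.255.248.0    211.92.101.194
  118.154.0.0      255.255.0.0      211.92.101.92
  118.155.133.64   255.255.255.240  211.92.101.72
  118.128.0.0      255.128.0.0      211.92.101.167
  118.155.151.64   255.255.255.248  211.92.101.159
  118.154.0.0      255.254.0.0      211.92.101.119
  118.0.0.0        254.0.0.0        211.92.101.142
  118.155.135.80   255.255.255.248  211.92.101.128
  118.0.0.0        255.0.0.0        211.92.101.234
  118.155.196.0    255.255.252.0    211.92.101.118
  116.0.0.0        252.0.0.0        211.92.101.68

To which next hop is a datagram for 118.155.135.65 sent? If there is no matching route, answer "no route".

211.92.101.119

Routes whose prefix contains 118.155.135.65:
  116.0.0.0/6 (116.0.0.0 - 119.255.255.255) -> 211.92.101.68
  118.0.0.0/7 (118.0.0.0 - 119.255.255.255) -> 211.92.101.142
  118.0.0.0/8 (118.0.0.0 - 118.255.255.255) -> 211.92.101.234
  118.128.0.0/9 (118.128.0.0 - 118.255.255.255) -> 211.92.101.167
  118.154.0.0/15 (118.154.0.0 - 118.155.255.255) -> 211.92.101.119
More-specific entries that do NOT match:
  118.155.151.64/29 (118.155.151.64 - 118.155.151.71) does not contain 118.155.135.65
  118.155.135.80/29 (118.155.135.80 - 118.155.135.87) does not contain 118.155.135.65
  118.155.133.64/28 (118.155.133.64 - 118.155.133.79) does not contain 118.155.135.65
  118.155.196.0/22 (118.155.196.0 - 118.155.199.255) does not contain 118.155.135.65
  118.155.136.0/21 (118.155.136.0 - 118.155.143.255) does not contain 118.155.135.65
  118.154.0.0/16 (118.154.0.0 - 118.154.255.255) does not contain 118.155.135.65
Longest matching prefix is /15 -> next hop 211.92.101.119.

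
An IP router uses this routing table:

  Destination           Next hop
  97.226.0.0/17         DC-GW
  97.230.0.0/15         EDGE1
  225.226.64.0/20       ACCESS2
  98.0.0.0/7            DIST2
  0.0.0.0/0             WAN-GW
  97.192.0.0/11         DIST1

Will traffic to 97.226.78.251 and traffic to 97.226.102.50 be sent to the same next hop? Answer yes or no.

yes

97.226.78.251: longest match 97.226.0.0/17 -> DC-GW
97.226.102.50: longest match 97.226.0.0/17 -> DC-GW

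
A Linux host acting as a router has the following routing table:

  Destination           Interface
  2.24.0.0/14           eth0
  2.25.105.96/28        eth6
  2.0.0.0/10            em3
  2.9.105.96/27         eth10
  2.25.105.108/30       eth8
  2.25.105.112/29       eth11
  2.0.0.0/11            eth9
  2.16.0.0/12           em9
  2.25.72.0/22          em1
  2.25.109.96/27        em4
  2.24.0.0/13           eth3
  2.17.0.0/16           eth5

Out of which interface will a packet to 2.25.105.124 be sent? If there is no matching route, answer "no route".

eth0

Routes whose prefix contains 2.25.105.124:
  2.0.0.0/10 (2.0.0.0 - 2.63.255.255) -> em3
  2.0.0.0/11 (2.0.0.0 - 2.31.255.255) -> eth9
  2.16.0.0/12 (2.16.0.0 - 2.31.255.255) -> em9
  2.24.0.0/13 (2.24.0.0 - 2.31.255.255) -> eth3
  2.24.0.0/14 (2.24.0.0 - 2.27.255.255) -> eth0
More-specific entries that do NOT match:
  2.25.105.108/30 (2.25.105.108 - 2.25.105.111) does not contain 2.25.105.124
  2.25.105.112/29 (2.25.105.112 - 2.25.105.119) does not contain 2.25.105.124
  2.25.105.96/28 (2.25.105.96 - 2.25.105.111) does not contain 2.25.105.124
  2.9.105.96/27 (2.9.105.96 - 2.9.105.127) does not contain 2.25.105.124
  2.25.109.96/27 (2.25.109.96 - 2.25.109.127) does not contain 2.25.105.124
  2.25.72.0/22 (2.25.72.0 - 2.25.75.255) does not contain 2.25.105.124
  2.17.0.0/16 (2.17.0.0 - 2.17.255.255) does not contain 2.25.105.124
Longest matching prefix is /14 -> interface eth0.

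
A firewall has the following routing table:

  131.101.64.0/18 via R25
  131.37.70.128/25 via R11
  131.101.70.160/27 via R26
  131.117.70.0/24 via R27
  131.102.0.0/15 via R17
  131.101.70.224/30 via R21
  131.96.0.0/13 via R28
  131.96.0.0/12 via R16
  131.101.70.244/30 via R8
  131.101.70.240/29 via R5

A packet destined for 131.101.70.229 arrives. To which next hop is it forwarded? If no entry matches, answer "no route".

R25

Routes whose prefix contains 131.101.70.229:
  131.96.0.0/12 (131.96.0.0 - 131.111.255.255) -> R16
  131.96.0.0/13 (131.96.0.0 - 131.103.255.255) -> R28
  131.101.64.0/18 (131.101.64.0 - 131.101.127.255) -> R25
More-specific entries that do NOT match:
  131.101.70.224/30 (131.101.70.224 - 131.101.70.227) does not contain 131.101.70.229
  131.101.70.244/30 (131.101.70.244 - 131.101.70.247) does not contain 131.101.70.229
  131.101.70.240/29 (131.101.70.240 - 131.101.70.247) does not contain 131.101.70.229
  131.101.70.160/27 (131.101.70.160 - 131.101.70.191) does not contain 131.101.70.229
  131.37.70.128/25 (131.37.70.128 - 131.37.70.255) does not contain 131.101.70.229
  131.117.70.0/24 (131.117.70.0 - 131.117.70.255) does not contain 131.101.70.229
Longest matching prefix is /18 -> next hop R25.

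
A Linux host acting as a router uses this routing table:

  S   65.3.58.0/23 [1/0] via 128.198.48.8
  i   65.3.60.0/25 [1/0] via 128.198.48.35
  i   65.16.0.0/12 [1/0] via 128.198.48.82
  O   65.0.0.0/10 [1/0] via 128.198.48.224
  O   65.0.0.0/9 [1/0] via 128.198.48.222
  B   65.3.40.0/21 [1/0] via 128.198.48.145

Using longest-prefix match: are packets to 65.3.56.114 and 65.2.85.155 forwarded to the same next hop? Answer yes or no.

yes

65.3.56.114: longest match 65.0.0.0/10 -> 128.198.48.224
65.2.85.155: longest match 65.0.0.0/10 -> 128.198.48.224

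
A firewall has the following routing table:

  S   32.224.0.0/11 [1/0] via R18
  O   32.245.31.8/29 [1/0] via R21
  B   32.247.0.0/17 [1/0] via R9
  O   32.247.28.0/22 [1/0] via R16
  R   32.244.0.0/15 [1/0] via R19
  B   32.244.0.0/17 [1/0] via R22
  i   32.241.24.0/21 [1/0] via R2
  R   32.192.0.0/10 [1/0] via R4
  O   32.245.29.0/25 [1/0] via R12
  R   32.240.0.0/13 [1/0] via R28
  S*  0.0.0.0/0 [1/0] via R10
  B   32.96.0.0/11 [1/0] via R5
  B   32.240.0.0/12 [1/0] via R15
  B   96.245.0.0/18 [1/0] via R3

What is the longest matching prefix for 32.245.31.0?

Entries matching 32.245.31.0:
  0.0.0.0/0 (default, matches everything)
  32.192.0.0/10 (32.192.0.0 - 32.255.255.255)
  32.224.0.0/11 (32.224.0.0 - 32.255.255.255)
  32.240.0.0/12 (32.240.0.0 - 32.255.255.255)
  32.240.0.0/13 (32.240.0.0 - 32.247.255.255)
  32.244.0.0/15 (32.244.0.0 - 32.245.255.255)
Most specific is 32.244.0.0/15.

32.244.0.0/15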